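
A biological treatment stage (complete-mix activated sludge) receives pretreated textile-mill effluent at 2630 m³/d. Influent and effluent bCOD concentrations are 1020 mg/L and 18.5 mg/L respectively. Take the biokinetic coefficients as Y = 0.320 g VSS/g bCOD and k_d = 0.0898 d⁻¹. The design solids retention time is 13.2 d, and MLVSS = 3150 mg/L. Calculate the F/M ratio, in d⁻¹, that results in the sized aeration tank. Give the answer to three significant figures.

F/M ≈ 0.527 d⁻¹

Rearranging the biomass balance for a CMAS with decay, V = Y·Q·ΔS·θ_c / [X·(1+k_d θ_c)] = 0.320 × 2630 × (1020 − 18.5) × 13.2 / [3150 × (1 + 0.0898 × 13.2)] = 1.11×10^7 / 6884 = 1616 m³.
Food-to-microorganism ratio F/M = Q S₀ / (V X) = 2630 × 1020 / (1616 × 3150) = 0.5269 d⁻¹.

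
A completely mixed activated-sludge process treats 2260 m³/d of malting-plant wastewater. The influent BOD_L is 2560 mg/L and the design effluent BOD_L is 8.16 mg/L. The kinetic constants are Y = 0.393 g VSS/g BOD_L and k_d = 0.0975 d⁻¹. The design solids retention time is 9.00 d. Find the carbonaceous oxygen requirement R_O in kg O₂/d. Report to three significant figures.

Y_obs = Y / (1 + k_d θ_c) = 0.393 / (1 + 0.0975 × 9.00) = 0.393 / 1.877 = 0.2093.
Q·(S₀ − S) = 2260 × (2560 − 8.16) × 10⁻³ = 5767 kg/d removed.
P_X = Y_obs·Q·(S₀ − S) = 0.2093 × 5767 = 1207 kg VSS/d.
Carbonaceous O₂ demand = substrate oxidised − cell-mass equivalent = 5767 − 1.42 × 1207 = 4053 kg O₂/d.

R_O ≈ 4050 kg O₂/d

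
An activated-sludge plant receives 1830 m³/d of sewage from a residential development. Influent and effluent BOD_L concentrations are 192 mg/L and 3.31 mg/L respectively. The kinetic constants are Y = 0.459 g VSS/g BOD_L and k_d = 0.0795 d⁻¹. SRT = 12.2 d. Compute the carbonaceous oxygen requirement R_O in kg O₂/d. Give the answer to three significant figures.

R_O ≈ 231 kg O₂/d

The observed yield is Y_obs = Y/(1 + k_d·θ_c) = 0.459 / (1 + 0.0795 × 12.2) = 0.459 / 1.970 = 0.2330 g VSS per g BOD_L removed.
Substrate removed = Q·(S₀ − S) = 1830 m³/d × (192 − 3.31) g/m³ = 3.45×10^5 g/d = 345.3 kg/d.
P_X = Y_obs·Q·(S₀ − S) = 0.2330 × 345.3 = 80.46 kg VSS/d.
R_O = Q·ΔS − 1.42 P_X = 345.3 − 114.3 = 231.1 kg O₂/d.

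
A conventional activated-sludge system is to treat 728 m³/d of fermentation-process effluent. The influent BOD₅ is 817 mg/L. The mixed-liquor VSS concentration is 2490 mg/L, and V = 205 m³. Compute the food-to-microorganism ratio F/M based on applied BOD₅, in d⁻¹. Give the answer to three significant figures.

F/M = applied load / biomass = Q·S₀/(V·X) = 728 × 817 / (205.0 × 2490) = 1.165 d⁻¹.

F/M ≈ 1.17 d⁻¹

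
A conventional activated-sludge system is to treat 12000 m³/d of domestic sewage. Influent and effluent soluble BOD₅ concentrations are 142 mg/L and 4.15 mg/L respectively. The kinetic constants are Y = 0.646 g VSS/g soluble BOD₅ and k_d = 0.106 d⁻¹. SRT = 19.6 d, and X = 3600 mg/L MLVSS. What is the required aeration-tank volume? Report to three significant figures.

V ≈ 1890 m³

From the SRT design equation V = Y Q (S₀−S) θ_c / [X (1 + k_d θ_c)] = 0.646 × 12000 × (142 − 4.15) × 19.6 / [3600 × (1 + 0.106 × 19.6)] = 2.09×10^7 / 11079 = 1890 m³.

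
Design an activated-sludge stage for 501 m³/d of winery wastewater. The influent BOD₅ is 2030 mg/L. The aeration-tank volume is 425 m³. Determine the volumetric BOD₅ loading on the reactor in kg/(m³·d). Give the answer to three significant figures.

L_v = Q S₀ / V = 501 × 2030 × 10⁻³ / 425.0 = 2.393 kg/(m³·d).

L_v ≈ 2.39 kg BOD₅/(m³·d)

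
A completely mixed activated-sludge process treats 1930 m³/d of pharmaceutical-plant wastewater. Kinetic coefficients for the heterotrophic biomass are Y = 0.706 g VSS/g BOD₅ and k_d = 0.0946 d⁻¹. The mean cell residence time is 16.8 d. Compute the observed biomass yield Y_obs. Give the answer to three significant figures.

Correct the yield for decay: Y_obs = Y/(1 + k_d θ_c) = 0.706 / (1 + 0.0946 × 16.8) = 0.706 / 2.589 = 0.2727.

Y_obs ≈ 0.273 g VSS/g BOD₅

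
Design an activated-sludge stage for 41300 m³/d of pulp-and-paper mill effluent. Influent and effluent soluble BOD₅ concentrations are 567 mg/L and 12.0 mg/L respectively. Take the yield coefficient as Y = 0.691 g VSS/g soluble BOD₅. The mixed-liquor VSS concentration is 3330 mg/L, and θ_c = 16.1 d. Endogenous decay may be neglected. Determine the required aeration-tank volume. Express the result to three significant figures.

V ≈ 76600 m³

V·X = Y·Q·ΔS·θ_c gives V = 0.691 × 41300 × (567 − 12.0) × 16.1 / 3330 = 76578 m³.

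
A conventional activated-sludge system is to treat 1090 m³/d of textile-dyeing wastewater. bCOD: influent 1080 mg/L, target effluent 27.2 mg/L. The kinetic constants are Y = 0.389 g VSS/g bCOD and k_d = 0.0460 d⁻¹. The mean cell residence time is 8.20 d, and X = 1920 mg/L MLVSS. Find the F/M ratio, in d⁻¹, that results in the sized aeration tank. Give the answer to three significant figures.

F/M ≈ 0.443 d⁻¹

Rearranging the biomass balance for a CMAS with decay, V = Y·Q·ΔS·θ_c / [X·(1+k_d θ_c)] = 0.389 × 1090 × (1080 − 27.2) × 8.20 / [1920 × (1 + 0.0460 × 8.20)] = 3.66×10^6 / 2644 = 1384 m³.
F/M = Q·S₀ / (V·X) = 1090 × 1080 / (1384 × 1920) = 0.4429 g bCOD·(g VSS·d)⁻¹.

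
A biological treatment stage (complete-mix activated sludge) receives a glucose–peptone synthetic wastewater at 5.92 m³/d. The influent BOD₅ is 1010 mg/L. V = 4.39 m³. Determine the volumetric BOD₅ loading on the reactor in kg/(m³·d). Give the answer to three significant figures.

L_v = Q S₀ / V = 5.92 × 1010 × 10⁻³ / 4.390 = 1.362 kg/(m³·d).

L_v ≈ 1.36 kg BOD₅/(m³·d)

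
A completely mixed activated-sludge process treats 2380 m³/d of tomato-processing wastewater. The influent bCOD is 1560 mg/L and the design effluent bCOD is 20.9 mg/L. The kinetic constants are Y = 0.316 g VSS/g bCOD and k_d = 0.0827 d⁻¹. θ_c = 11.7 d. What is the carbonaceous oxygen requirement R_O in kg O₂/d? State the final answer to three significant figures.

Y_obs = Y / (1 + k_d θ_c) = 0.316 / (1 + 0.0827 × 11.7) = 0.316 / 1.968 = 0.1606.
Q·(S₀ − S) = 2380 × (1560 − 20.9) × 10⁻³ = 3663 kg/d removed.
Biomass synthesised: P_X = Y_obs × 3663 = 588.3 kg VSS/d.
R_O = Q·(S₀ − S) − 1.42·P_X = 3663 − 1.42 × 588.3 = 2828 kg O₂/d.

R_O ≈ 2830 kg O₂/d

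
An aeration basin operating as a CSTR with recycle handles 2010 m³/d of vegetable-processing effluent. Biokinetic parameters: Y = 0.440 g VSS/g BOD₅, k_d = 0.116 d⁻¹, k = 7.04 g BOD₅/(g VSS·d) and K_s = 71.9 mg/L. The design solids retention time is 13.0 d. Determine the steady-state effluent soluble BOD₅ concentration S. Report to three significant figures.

For a completely mixed reactor with recycle the Lawrence–McCarty relation gives S = K_s·(1 + k_d·θ_c) / [θ_c·(Y·k − k_d) − 1] = 71.9 × (1 + 0.116 × 13.0) / [13.0 × (0.440 × 7.04 − 0.116) − 1] = 180.3 / 37.76 = 4.775 mg/L.

S ≈ 4.78 mg/L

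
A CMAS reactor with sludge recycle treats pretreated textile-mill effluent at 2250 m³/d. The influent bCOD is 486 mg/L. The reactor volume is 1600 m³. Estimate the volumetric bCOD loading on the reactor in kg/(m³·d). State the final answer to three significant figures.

L_v ≈ 0.683 kg bCOD/(m³·d)

Volumetric loading L_v = Q·S₀ / V = 2250 × 486 g/m³ / 1600 m³ = 683.4 g/(m³·d) = 0.6834 kg bCOD/(m³·d).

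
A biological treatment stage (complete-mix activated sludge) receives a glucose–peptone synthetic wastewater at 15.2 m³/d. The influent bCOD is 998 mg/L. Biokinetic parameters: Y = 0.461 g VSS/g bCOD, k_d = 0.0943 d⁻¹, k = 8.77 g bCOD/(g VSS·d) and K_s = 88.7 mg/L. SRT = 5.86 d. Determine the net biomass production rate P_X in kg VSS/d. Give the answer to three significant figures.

Effluent substrate depends only on kinetics and SRT: S = K_s(1 + k_d θ_c) / [θ_c(Yk − k_d) − 1] = 88.7 × (1 + 0.0943 × 5.86) / [5.86 × (0.461 × 8.77 − 0.0943) − 1] = 137.7 / 22.14 = 6.220 mg/L.
Y_obs = Y / (1 + k_d θ_c) = 0.461 / (1 + 0.0943 × 5.86) = 0.461 / 1.553 = 0.2969.
ΔS = 998 − 6.22 = 991.8 mg/L, so the substrate removal rate is 15.2 × 991.8/1000 = 15.08 kg bCOD/d.
Net biomass production P_X = Y_obs × Q·(S₀ − S) = 0.2969 × 15.08 = 4.476 kg VSS/d.

P_X ≈ 4.48 kg VSS/d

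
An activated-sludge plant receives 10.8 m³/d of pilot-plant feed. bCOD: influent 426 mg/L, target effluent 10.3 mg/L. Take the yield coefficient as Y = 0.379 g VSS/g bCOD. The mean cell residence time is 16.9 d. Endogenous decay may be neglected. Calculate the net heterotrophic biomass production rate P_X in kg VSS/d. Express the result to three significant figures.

P_X ≈ 1.70 kg VSS/d

No decay correction is needed, so Y_obs = Y = 0.379.
Mass of bCOD removed per day: Q(S₀ − S) = 10.8 × 415.7 g/m³ = 4.490 kg/d.
P_X = Y_obs · Q(S₀ − S) = 0.3790 × 4.490 = 1.702 kg VSS/d.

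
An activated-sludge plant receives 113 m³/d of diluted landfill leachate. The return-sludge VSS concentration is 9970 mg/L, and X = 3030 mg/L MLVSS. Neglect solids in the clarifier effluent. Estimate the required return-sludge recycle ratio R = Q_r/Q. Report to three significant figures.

R ≈ 0.437

Solids balance on the clarifier gives (1+R)X = R·X_r, so R = X/(X_r − X) = 3030 / (9970 − 3030) = 0.4366.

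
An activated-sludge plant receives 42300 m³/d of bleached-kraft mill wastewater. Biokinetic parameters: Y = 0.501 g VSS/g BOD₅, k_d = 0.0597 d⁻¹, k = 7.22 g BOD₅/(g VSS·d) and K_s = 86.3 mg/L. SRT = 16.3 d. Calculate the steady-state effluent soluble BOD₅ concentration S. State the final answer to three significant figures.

For a completely mixed reactor with recycle the Lawrence–McCarty relation gives S = K_s·(1 + k_d·θ_c) / [θ_c·(Y·k − k_d) − 1] = 86.3 × (1 + 0.0597 × 16.3) / [16.3 × (0.501 × 7.22 − 0.0597) − 1] = 170.3 / 56.99 = 2.988 mg/L.

S ≈ 2.99 mg/L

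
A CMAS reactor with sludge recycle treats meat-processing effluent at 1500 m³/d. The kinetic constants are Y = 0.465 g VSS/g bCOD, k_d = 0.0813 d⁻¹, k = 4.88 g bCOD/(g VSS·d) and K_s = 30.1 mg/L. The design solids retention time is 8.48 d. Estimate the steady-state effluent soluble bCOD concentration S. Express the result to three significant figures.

S ≈ 2.90 mg/L

Effluent substrate depends only on kinetics and SRT: S = K_s(1 + k_d θ_c) / [θ_c(Yk − k_d) − 1] = 30.1 × (1 + 0.0813 × 8.48) / [8.48 × (0.465 × 4.88 − 0.0813) − 1] = 50.85 / 17.55 = 2.897 mg/L.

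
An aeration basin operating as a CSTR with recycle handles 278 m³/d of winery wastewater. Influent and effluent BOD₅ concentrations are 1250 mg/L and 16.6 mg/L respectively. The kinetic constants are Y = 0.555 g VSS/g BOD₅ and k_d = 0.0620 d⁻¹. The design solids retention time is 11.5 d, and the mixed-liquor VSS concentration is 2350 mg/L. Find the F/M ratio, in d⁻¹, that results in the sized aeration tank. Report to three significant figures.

From the SRT design equation V = Y Q (S₀−S) θ_c / [X (1 + k_d θ_c)] = 0.555 × 278 × (1250 − 16.6) × 11.5 / [2350 × (1 + 0.0620 × 11.5)] = 2.19×10^6 / 4026 = 543.6 m³.
F/M = Q·S₀ / (V·X) = 278 × 1250 / (543.6 × 2350) = 0.2720 g BOD₅·(g VSS·d)⁻¹.

F/M ≈ 0.272 d⁻¹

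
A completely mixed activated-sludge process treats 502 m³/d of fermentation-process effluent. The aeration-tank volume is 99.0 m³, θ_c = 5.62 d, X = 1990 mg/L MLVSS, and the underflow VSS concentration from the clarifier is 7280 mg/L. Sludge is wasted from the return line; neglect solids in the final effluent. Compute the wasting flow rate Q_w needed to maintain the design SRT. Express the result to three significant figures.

Q_w ≈ 4.82 m³/d

θ_c = V·X/(Q_w·X_r) when wasting from the recycle, so Q_w = V·X/(θ_c·X_r) = 99.00 × 1990 / (5.62 × 7280) = 4.815 m³/d.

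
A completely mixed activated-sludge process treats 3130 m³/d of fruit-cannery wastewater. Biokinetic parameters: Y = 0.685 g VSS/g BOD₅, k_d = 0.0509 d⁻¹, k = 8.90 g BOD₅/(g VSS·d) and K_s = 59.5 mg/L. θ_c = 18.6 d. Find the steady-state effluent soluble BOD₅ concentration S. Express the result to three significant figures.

S ≈ 1.04 mg/L

Effluent substrate depends only on kinetics and SRT: S = K_s(1 + k_d θ_c) / [θ_c(Yk − k_d) − 1] = 59.5 × (1 + 0.0509 × 18.6) / [18.6 × (0.685 × 8.90 − 0.0509) − 1] = 115.8 / 111.4 = 1.039 mg/L.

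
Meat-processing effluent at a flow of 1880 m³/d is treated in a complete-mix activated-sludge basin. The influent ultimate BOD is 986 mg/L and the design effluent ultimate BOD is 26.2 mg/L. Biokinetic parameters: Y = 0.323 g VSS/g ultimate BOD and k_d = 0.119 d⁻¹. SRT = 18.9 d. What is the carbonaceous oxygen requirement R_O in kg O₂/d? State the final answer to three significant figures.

R_O ≈ 1550 kg O₂/d

Observed yield with endogenous decay: Y_obs = Y / (1 + k_d·θ_c) = 0.323 / (1 + 0.119 × 18.9) = 0.323 / 3.249 = 0.09941 g VSS/g ultimate BOD.
Mass of ultimate BOD removed per day: Q(S₀ − S) = 1880 × 959.8 g/m³ = 1804 kg/d.
Biomass synthesised: P_X = Y_obs × 1804 = 179.4 kg VSS/d.
R_O = Q·(S₀ − S) − 1.42·P_X = 1804 − 1.42 × 179.4 = 1550 kg O₂/d.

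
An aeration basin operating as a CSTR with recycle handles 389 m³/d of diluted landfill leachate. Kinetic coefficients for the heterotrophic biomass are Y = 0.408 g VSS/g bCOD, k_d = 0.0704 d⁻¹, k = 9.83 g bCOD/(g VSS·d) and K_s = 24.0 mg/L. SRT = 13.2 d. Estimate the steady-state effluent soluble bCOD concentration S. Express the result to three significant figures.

S ≈ 0.908 mg/L

For a completely mixed reactor with recycle the Lawrence–McCarty relation gives S = K_s·(1 + k_d·θ_c) / [θ_c·(Y·k − k_d) − 1] = 24.0 × (1 + 0.0704 × 13.2) / [13.2 × (0.408 × 9.83 − 0.0704) − 1] = 46.30 / 51.01 = 0.9077 mg/L.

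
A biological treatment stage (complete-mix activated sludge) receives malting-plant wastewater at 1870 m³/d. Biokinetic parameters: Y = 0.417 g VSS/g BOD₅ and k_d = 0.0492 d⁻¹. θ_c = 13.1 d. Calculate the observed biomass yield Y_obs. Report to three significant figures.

Correct the yield for decay: Y_obs = Y/(1 + k_d θ_c) = 0.417 / (1 + 0.0492 × 13.1) = 0.417 / 1.645 = 0.2536.

Y_obs ≈ 0.254 g VSS/g BOD₅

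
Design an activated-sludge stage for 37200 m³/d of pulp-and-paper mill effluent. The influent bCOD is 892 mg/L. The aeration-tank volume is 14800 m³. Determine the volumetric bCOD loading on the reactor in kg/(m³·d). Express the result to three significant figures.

Volumetric loading L_v = Q·S₀ / V = 37200 × 892 g/m³ / 14800 m³ = 2242 g/(m³·d) = 2.242 kg bCOD/(m³·d).

L_v ≈ 2.24 kg bCOD/(m³·d)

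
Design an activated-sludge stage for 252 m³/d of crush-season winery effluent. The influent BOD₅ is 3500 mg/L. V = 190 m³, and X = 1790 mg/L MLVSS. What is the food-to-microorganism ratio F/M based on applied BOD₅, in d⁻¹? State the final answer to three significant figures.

F/M ≈ 2.59 d⁻¹

F/M = applied load / biomass = Q·S₀/(V·X) = 252 × 3500 / (190.0 × 1790) = 2.593 d⁻¹.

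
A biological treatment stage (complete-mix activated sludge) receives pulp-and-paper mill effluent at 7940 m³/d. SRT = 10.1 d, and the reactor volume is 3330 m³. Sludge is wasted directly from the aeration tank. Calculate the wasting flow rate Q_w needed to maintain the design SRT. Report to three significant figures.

Q_w ≈ 330 m³/d

For wasting at MLVSS concentration, Q_w = V/θ_c = 3330/10.1 = 329.7 m³/d.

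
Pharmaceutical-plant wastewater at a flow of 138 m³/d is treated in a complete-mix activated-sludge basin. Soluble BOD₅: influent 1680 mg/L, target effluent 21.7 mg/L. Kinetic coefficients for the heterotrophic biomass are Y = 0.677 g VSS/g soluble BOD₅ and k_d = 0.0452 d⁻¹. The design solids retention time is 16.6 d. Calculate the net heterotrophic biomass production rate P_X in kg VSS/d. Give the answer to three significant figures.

Observed yield with endogenous decay: Y_obs = Y / (1 + k_d·θ_c) = 0.677 / (1 + 0.0452 × 16.6) = 0.677 / 1.750 = 0.3868 g VSS/g soluble BOD₅.
Mass of soluble BOD₅ removed per day: Q(S₀ − S) = 138 × 1658 g/m³ = 228.8 kg/d.
Biomass produced: P_X = Y_obs·Q·ΔS = 0.3868 × 228.8 ≈ 88.51 kg VSS/d.

P_X ≈ 88.5 kg VSS/d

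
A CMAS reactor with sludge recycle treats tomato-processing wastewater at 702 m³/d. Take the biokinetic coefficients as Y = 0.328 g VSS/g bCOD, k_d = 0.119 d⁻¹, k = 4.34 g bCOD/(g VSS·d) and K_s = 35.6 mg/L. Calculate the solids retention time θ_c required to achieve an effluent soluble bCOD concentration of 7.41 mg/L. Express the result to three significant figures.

θ_c ≈ 7.92 d

Specific growth rate at S = 7.41 mg/L: μ = YkS/(K_s+S) = 0.328·4.34·7.41/(35.6+7.41) = 0.2453 d⁻¹.
1/θ_c = 0.2453 − 0.119 = 0.1263 d⁻¹, so θ_c = 7.921 d.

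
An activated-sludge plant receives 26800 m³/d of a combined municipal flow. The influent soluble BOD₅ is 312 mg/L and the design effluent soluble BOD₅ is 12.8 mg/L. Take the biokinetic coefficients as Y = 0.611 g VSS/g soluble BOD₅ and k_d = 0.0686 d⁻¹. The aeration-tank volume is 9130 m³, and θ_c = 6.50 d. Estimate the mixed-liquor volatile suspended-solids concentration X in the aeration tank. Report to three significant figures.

From V·X·(1 + k_d·θ_c) = Y·Q·(S₀ − S)·θ_c: X = 0.611 × 26800 × (312 − 12.8) × 6.50 / [9130 × (1 + 0.0686 × 6.50)] = 2412 mg/L.

X ≈ 2410 mg/L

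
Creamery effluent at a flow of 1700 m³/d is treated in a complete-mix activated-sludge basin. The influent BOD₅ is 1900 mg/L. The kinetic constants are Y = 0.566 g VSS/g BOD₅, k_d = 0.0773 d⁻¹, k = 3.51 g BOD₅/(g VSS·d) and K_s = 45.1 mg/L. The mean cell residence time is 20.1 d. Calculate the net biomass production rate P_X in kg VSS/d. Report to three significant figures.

P_X ≈ 715 kg VSS/d

Effluent substrate depends only on kinetics and SRT: S = K_s(1 + k_d θ_c) / [θ_c(Yk − k_d) − 1] = 45.1 × (1 + 0.0773 × 20.1) / [20.1 × (0.566 × 3.51 − 0.0773) − 1] = 115.2 / 37.38 = 3.081 mg/L.
Y_obs = Y / (1 + k_d θ_c) = 0.566 / (1 + 0.0773 × 20.1) = 0.566 / 2.554 = 0.2216.
Q·(S₀ − S) = 1700 × (1900 − 3.08) × 10⁻³ = 3225 kg/d removed.
Biomass produced: P_X = Y_obs·Q·ΔS = 0.2216 × 3225 ≈ 714.7 kg VSS/d.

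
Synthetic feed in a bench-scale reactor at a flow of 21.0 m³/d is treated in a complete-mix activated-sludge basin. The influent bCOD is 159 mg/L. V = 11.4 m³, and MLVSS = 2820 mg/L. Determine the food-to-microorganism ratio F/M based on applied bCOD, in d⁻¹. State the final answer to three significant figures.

F/M = applied load / biomass = Q·S₀/(V·X) = 21.0 × 159 / (11.40 × 2820) = 0.1039 d⁻¹.

F/M ≈ 0.104 d⁻¹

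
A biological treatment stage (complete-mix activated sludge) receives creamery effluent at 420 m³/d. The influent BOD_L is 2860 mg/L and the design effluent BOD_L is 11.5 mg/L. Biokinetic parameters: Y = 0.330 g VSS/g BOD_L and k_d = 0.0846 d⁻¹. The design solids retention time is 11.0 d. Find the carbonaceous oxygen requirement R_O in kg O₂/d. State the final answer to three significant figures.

R_O ≈ 906 kg O₂/d

Y_obs = Y / (1 + k_d θ_c) = 0.330 / (1 + 0.0846 × 11.0) = 0.330 / 1.931 = 0.1709.
ΔS = 2860 − 11.5 = 2848 mg/L, so the substrate removal rate is 420 × 2848/1000 = 1196 kg BOD_L/d.
P_X = Y_obs·Q·(S₀ − S) = 0.1709 × 1196 = 204.5 kg VSS/d.
R_O = Q·ΔS − 1.42 P_X = 1196 − 290.4 = 906.0 kg O₂/d.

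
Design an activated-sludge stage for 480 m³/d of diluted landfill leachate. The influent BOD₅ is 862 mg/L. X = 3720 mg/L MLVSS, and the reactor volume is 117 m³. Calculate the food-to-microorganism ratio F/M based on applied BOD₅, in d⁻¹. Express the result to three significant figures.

F/M ≈ 0.951 d⁻¹

F/M = applied load / biomass = Q·S₀/(V·X) = 480 × 862 / (117.0 × 3720) = 0.9506 d⁻¹.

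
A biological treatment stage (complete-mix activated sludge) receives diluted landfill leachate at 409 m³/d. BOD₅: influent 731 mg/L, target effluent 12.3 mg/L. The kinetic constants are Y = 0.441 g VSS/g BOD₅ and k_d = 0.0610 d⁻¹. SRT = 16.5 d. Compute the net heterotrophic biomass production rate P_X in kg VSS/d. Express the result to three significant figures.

Observed yield with endogenous decay: Y_obs = Y / (1 + k_d·θ_c) = 0.441 / (1 + 0.0610 × 16.5) = 0.441 / 2.006 = 0.2198 g VSS/g BOD₅.
Substrate removed = Q·(S₀ − S) = 409 m³/d × (731 − 12.3) g/m³ = 2.94×10^5 g/d = 293.9 kg/d.
Net biomass production P_X = Y_obs × Q·(S₀ − S) = 0.2198 × 293.9 = 64.61 kg VSS/d.

P_X ≈ 64.6 kg VSS/d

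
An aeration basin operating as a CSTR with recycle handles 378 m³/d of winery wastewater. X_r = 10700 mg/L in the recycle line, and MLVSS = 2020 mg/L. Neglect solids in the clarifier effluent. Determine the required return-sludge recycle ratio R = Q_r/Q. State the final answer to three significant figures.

R = Q_r/Q = X/(X_r − X) = 2020 / (10700 − 2020) = 0.2327.

R ≈ 0.233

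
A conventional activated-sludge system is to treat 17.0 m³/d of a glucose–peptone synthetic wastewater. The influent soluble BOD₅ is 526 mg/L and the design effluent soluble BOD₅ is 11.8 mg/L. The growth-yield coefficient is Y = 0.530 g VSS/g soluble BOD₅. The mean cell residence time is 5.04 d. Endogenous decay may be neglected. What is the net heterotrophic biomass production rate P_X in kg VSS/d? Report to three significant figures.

No decay correction is needed, so Y_obs = Y = 0.530.
Mass of soluble BOD₅ removed per day: Q(S₀ − S) = 17.0 × 514.2 g/m³ = 8.741 kg/d.
Biomass produced: P_X = Y_obs·Q·ΔS = 0.5300 × 8.741 ≈ 4.633 kg VSS/d.

P_X ≈ 4.63 kg VSS/d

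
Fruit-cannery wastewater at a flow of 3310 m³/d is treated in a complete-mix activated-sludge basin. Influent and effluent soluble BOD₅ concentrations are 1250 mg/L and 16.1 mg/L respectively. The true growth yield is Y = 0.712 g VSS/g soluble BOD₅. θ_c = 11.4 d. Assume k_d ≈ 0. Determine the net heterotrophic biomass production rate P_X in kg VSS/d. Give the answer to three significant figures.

P_X ≈ 2910 kg VSS/d

Since k_d ≈ 0, Y_obs = Y = 0.712 g VSS/g soluble BOD₅.
ΔS = 1250 − 16.1 = 1234 mg/L, so the substrate removal rate is 3310 × 1234/1000 = 4084 kg soluble BOD₅/d.
Biomass produced: P_X = Y_obs·Q·ΔS = 0.7120 × 4084 ≈ 2908 kg VSS/d.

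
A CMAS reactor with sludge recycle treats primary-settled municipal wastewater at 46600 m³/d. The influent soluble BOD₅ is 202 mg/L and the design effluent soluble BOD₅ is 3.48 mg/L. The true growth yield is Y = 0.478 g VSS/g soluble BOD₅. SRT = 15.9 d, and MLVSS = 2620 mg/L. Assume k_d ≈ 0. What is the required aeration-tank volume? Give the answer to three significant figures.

With k_d = 0 the design equation reduces to V = Y Q (S₀−S) θ_c / X = 0.478 × 46600 × (202 − 3.48) × 15.9 / 2620 = 26836 m³.

V ≈ 26800 m³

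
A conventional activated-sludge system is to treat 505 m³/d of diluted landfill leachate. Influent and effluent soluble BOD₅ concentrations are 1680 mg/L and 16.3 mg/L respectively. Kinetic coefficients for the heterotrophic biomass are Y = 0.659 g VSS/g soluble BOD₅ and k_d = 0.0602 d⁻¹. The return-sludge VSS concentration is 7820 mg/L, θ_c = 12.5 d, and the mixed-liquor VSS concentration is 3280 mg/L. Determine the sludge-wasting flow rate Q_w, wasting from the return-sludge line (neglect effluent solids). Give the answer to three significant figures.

Rearranging the biomass balance for a CMAS with decay, V = Y·Q·ΔS·θ_c / [X·(1+k_d θ_c)] = 0.659 × 505 × (1680 − 16.3) × 12.5 / [3280 × (1 + 0.0602 × 12.5)] = 6.92×10^6 / 5748 = 1204 m³.
θ_c = V·X/(Q_w·X_r) when wasting from the recycle, so Q_w = V·X/(θ_c·X_r) = 1204 × 3280 / (12.5 × 7820) = 40.40 m³/d.

Q_w ≈ 40.4 m³/d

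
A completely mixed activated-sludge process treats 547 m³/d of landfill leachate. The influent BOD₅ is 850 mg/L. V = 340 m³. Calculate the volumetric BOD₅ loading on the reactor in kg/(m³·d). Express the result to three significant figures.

L_v ≈ 1.37 kg BOD₅/(m³·d)

L_v = Q S₀ / V = 547 × 850 × 10⁻³ / 340.0 = 1.367 kg/(m³·d).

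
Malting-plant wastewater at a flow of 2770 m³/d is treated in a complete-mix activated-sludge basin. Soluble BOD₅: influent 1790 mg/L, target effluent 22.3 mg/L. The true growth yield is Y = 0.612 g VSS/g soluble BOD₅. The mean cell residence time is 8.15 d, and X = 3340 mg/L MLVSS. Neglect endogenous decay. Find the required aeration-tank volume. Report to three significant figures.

V ≈ 7310 m³

V·X = Y·Q·ΔS·θ_c gives V = 0.612 × 2770 × (1790 − 22.3) × 8.15 / 3340 = 7312 m³.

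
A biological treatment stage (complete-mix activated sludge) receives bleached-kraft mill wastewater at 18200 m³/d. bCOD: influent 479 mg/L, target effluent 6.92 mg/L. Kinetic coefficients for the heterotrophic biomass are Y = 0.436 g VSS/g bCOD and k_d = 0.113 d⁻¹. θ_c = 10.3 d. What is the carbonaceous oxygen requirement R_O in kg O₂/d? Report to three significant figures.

Observed yield with endogenous decay: Y_obs = Y / (1 + k_d·θ_c) = 0.436 / (1 + 0.113 × 10.3) = 0.436 / 2.164 = 0.2015 g VSS/g bCOD.
Substrate removed = Q·(S₀ − S) = 18200 m³/d × (479 − 6.92) g/m³ = 8.59×10^6 g/d = 8592 kg/d.
Biomass synthesised: P_X = Y_obs × 8592 = 1731 kg VSS/d.
Carbonaceous O₂ demand = substrate oxidised − cell-mass equivalent = 8592 − 1.42 × 1731 = 6134 kg O₂/d.

R_O ≈ 6130 kg O₂/d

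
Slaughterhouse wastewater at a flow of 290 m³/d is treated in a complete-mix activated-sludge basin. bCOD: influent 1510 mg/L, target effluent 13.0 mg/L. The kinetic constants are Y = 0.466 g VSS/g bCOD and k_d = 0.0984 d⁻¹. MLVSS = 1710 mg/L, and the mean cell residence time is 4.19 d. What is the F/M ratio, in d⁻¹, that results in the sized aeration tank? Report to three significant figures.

F/M ≈ 0.730 d⁻¹

From the SRT design equation V = Y Q (S₀−S) θ_c / [X (1 + k_d θ_c)] = 0.466 × 290 × (1510 − 13.0) × 4.19 / [1710 × (1 + 0.0984 × 4.19)] = 8.48×10^5 / 2415 = 351.0 m³.
F/M = applied load / biomass = Q·S₀/(V·X) = 290 × 1510 / (351.0 × 1710) = 0.7296 d⁻¹.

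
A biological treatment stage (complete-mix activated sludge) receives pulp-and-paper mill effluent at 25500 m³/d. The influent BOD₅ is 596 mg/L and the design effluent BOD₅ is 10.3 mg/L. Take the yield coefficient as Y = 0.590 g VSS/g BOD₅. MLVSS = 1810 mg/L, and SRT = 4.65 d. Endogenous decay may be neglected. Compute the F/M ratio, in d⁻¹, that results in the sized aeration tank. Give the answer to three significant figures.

F/M ≈ 0.371 d⁻¹

With k_d = 0 the design equation reduces to V = Y Q (S₀−S) θ_c / X = 0.590 × 25500 × (596 − 10.3) × 4.65 / 1810 = 22638 m³.
F/M = Q·S₀ / (V·X) = 25500 × 596 / (22638 × 1810) = 0.3709 g BOD₅·(g VSS·d)⁻¹.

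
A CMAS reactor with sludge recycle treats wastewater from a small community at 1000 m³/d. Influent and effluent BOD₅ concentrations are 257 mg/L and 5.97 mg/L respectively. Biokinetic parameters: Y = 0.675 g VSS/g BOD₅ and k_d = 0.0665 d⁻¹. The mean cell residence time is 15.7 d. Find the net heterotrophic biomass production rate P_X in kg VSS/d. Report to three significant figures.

P_X ≈ 82.9 kg VSS/d

Y_obs = Y / (1 + k_d θ_c) = 0.675 / (1 + 0.0665 × 15.7) = 0.675 / 2.044 = 0.3302.
Substrate removed = Q·(S₀ − S) = 1000 m³/d × (257 − 5.97) g/m³ = 2.51×10^5 g/d = 251.0 kg/d.
Biomass produced: P_X = Y_obs·Q·ΔS = 0.3302 × 251.0 ≈ 82.90 kg VSS/d.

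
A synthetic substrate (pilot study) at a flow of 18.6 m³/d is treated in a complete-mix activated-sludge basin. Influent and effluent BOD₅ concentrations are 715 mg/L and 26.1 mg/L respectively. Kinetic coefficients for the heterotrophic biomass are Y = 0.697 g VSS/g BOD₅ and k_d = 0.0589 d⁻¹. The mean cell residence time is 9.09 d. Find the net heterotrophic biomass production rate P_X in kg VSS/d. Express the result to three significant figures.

P_X ≈ 5.82 kg VSS/d

Correct the yield for decay: Y_obs = Y/(1 + k_d θ_c) = 0.697 / (1 + 0.0589 × 9.09) = 0.697 / 1.535 = 0.4540.
Q·(S₀ − S) = 18.6 × (715 − 26.1) × 10⁻³ = 12.81 kg/d removed.
Biomass produced: P_X = Y_obs·Q·ΔS = 0.4540 × 12.81 ≈ 5.817 kg VSS/d.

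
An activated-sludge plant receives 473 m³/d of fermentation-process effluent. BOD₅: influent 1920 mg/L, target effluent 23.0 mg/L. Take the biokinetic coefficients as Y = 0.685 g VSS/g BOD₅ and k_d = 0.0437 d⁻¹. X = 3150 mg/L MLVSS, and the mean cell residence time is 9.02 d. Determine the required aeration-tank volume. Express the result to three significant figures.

V ≈ 1260 m³

Steady-state biomass mass balance: V·X·(1 + k_d·θ_c) = Y·Q·(S₀ − S)·θ_c, so V = 0.685 × 473 × (1920 − 23.0) × 9.02 / [3150 × (1 + 0.0437 × 9.02)] = 5.54×10^6 / 4392 = 1262 m³.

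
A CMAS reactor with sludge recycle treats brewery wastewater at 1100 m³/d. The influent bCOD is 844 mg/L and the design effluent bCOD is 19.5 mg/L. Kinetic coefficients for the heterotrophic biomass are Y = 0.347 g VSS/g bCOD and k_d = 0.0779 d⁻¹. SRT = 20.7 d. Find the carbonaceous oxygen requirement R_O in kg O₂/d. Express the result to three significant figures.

R_O ≈ 736 kg O₂/d

Correct the yield for decay: Y_obs = Y/(1 + k_d θ_c) = 0.347 / (1 + 0.0779 × 20.7) = 0.347 / 2.613 = 0.1328.
Mass of bCOD removed per day: Q(S₀ − S) = 1100 × 824.5 g/m³ = 907.0 kg/d.
P_X = Y_obs·Q·(S₀ − S) = 0.1328 × 907.0 = 120.5 kg VSS/d.
R_O = Q·ΔS − 1.42 P_X = 907.0 − 171.1 = 735.9 kg O₂/d.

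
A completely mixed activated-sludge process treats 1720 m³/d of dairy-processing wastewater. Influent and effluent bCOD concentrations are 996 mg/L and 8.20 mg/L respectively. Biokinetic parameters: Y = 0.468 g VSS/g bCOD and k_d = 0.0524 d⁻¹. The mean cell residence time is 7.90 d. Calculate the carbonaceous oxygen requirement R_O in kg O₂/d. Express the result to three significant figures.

Y_obs = Y / (1 + k_d θ_c) = 0.468 / (1 + 0.0524 × 7.90) = 0.468 / 1.414 = 0.3310.
Substrate removed = Q·(S₀ − S) = 1720 m³/d × (996 − 8.20) g/m³ = 1.7×10^6 g/d = 1699 kg/d.
Biomass synthesised: P_X = Y_obs × 1699 = 562.3 kg VSS/d.
Carbonaceous O₂ demand = substrate oxidised − cell-mass equivalent = 1699 − 1.42 × 562.3 = 900.5 kg O₂/d.

R_O ≈ 900 kg O₂/d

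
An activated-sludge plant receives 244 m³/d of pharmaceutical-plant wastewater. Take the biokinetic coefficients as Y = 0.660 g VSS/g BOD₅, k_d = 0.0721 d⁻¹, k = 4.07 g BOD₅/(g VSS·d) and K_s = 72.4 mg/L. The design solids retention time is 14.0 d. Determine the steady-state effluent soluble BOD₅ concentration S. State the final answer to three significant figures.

From the Monod/SRT balance for a CMAS, S = K_s·(1+k_d θ_c)/[θ_c·(Y k − k_d) − 1] = 72.4 × (1 + 0.0721 × 14.0) / [14.0 × (0.660 × 4.07 − 0.0721) − 1] = 145.5 / 35.60 = 4.087 mg/L.

S ≈ 4.09 mg/L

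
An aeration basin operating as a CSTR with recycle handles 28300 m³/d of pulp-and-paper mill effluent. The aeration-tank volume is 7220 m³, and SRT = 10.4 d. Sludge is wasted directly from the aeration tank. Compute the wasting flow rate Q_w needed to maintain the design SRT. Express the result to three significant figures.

Wasting from the aeration tank: Q_w = V / θ_c = 7220 / 10.4 = 694.2 m³/d.

Q_w ≈ 694 m³/d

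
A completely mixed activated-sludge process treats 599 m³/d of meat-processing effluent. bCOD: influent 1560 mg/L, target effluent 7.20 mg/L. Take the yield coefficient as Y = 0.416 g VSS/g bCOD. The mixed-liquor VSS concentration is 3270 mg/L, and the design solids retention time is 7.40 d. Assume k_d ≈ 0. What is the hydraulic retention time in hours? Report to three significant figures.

Biomass mass balance (decay neglected): V·X = Y·Q·(S₀ − S)·θ_c, so V = 0.416 × 599 × (1560 − 7.20) × 7.40 / 3270 = 875.6 m³.
Hydraulic retention time τ = V/Q = 875.6 / 599 = 1.462 d = 35.08 h.

τ ≈ 35.1 h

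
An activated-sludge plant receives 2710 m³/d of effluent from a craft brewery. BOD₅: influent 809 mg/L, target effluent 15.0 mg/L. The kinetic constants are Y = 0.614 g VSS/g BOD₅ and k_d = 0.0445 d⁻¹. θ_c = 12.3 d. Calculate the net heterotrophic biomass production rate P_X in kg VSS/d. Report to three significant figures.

Observed yield with endogenous decay: Y_obs = Y / (1 + k_d·θ_c) = 0.614 / (1 + 0.0445 × 12.3) = 0.614 / 1.547 = 0.3968 g VSS/g BOD₅.
ΔS = 809 − 15.0 = 794.0 mg/L, so the substrate removal rate is 2710 × 794.0/1000 = 2152 kg BOD₅/d.
So the net sludge growth is P_X = 0.3968 × 2152 = 853.8 kg VSS/d.

P_X ≈ 854 kg VSS/d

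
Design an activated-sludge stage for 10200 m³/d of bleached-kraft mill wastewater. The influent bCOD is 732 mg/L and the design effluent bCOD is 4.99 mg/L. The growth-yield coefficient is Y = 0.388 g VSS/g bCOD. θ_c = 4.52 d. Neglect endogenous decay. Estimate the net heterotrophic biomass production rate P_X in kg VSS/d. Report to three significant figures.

No decay correction is needed, so Y_obs = Y = 0.388.
ΔS = 732 − 4.99 = 727.0 mg/L, so the substrate removal rate is 10200 × 727.0/1000 = 7416 kg bCOD/d.
Biomass produced: P_X = Y_obs·Q·ΔS = 0.3880 × 7416 ≈ 2877 kg VSS/d.

P_X ≈ 2880 kg VSS/d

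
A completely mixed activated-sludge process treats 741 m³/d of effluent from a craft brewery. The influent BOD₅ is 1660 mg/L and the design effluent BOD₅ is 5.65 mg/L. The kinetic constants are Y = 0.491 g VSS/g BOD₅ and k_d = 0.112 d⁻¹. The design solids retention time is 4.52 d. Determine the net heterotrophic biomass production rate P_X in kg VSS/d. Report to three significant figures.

P_X ≈ 400 kg VSS/d

Observed yield with endogenous decay: Y_obs = Y / (1 + k_d·θ_c) = 0.491 / (1 + 0.112 × 4.52) = 0.491 / 1.506 = 0.3260 g VSS/g BOD₅.
Substrate removed = Q·(S₀ − S) = 741 m³/d × (1660 − 5.65) g/m³ = 1.23×10^6 g/d = 1226 kg/d.
Net biomass production P_X = Y_obs × Q·(S₀ − S) = 0.3260 × 1226 = 399.6 kg VSS/d.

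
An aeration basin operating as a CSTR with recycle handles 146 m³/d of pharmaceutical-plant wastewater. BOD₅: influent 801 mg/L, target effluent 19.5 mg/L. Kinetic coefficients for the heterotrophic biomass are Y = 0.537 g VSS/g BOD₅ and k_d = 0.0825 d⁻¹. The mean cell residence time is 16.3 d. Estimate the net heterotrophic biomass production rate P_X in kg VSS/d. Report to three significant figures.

Observed yield with endogenous decay: Y_obs = Y / (1 + k_d·θ_c) = 0.537 / (1 + 0.0825 × 16.3) = 0.537 / 2.345 = 0.2290 g VSS/g BOD₅.
ΔS = 801 − 19.5 = 781.5 mg/L, so the substrate removal rate is 146 × 781.5/1000 = 114.1 kg BOD₅/d.
So the net sludge growth is P_X = 0.2290 × 114.1 = 26.13 kg VSS/d.

P_X ≈ 26.1 kg VSS/d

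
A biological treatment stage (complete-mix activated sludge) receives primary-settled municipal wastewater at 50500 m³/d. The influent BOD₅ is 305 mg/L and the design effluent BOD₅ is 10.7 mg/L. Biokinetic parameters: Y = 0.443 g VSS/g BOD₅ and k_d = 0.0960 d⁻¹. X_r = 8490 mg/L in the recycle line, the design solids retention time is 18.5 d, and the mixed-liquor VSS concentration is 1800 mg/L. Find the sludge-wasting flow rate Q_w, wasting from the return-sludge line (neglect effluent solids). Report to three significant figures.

Q_w ≈ 279 m³/d

Steady-state biomass mass balance: V·X·(1 + k_d·θ_c) = Y·Q·(S₀ − S)·θ_c, so V = 0.443 × 50500 × (305 − 10.7) × 18.5 / [1800 × (1 + 0.0960 × 18.5)] = 1.22×10^8 / 4997 = 24376 m³.
Q_w = (V·X)/(θ_c X_r) = 24376 × 1800 / (18.5 × 8490) = 279.4 m³/d.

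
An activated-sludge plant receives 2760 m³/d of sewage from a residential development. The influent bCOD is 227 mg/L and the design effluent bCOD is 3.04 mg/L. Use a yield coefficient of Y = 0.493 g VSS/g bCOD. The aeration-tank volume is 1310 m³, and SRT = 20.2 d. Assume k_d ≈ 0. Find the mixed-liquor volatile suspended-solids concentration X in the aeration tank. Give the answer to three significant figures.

Without decay, X = Y Q (S₀−S) θ_c / V = 0.493 × 2760 × (227 − 3.04) × 20.2 / 1310 = 4699 mg/L.

X ≈ 4700 mg/L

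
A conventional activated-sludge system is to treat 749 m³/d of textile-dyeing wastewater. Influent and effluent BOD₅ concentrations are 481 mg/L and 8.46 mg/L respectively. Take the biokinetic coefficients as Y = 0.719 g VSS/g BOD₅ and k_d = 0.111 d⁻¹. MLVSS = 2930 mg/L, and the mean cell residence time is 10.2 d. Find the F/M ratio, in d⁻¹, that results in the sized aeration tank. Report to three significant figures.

From the SRT design equation V = Y Q (S₀−S) θ_c / [X (1 + k_d θ_c)] = 0.719 × 749 × (481 − 8.46) × 10.2 / [2930 × (1 + 0.111 × 10.2)] = 2.6×10^6 / 6247 = 415.5 m³.
F/M = applied load / biomass = Q·S₀/(V·X) = 749 × 481 / (415.5 × 2930) = 0.2959 d⁻¹.

F/M ≈ 0.296 d⁻¹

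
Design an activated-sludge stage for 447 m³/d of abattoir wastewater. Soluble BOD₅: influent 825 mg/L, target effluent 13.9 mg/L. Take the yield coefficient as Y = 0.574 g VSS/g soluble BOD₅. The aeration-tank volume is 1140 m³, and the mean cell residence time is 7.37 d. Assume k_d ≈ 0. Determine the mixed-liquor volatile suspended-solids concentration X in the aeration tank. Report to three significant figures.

From V·X = Y·Q·(S₀ − S)·θ_c (decay neglected): X = 0.574 × 447 × (825 − 13.9) × 7.37 / 1140 = 1345 mg/L.

X ≈ 1350 mg/L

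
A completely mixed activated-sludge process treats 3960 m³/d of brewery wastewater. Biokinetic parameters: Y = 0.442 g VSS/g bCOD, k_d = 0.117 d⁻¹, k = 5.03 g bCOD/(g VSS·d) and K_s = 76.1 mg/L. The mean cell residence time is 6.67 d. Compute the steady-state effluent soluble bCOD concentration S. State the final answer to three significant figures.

S ≈ 10.4 mg/L

Effluent substrate depends only on kinetics and SRT: S = K_s(1 + k_d θ_c) / [θ_c(Yk − k_d) − 1] = 76.1 × (1 + 0.117 × 6.67) / [6.67 × (0.442 × 5.03 − 0.117) − 1] = 135.5 / 13.05 = 10.38 mg/L.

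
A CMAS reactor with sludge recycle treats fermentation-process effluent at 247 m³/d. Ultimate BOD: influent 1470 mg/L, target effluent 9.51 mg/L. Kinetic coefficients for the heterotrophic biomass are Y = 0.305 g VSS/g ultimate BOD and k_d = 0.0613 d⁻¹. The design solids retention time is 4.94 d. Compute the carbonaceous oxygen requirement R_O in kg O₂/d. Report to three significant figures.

R_O ≈ 241 kg O₂/d

Observed yield with endogenous decay: Y_obs = Y / (1 + k_d·θ_c) = 0.305 / (1 + 0.0613 × 4.94) = 0.305 / 1.303 = 0.2341 g VSS/g ultimate BOD.
ΔS = 1470 − 9.51 = 1460 mg/L, so the substrate removal rate is 247 × 1460/1000 = 360.7 kg ultimate BOD/d.
Net sludge production P_X = 0.2341 × 360.7 = 84.45 kg VSS/d.
Carbonaceous O₂ demand = substrate oxidised − cell-mass equivalent = 360.7 − 1.42 × 84.45 = 240.8 kg O₂/d.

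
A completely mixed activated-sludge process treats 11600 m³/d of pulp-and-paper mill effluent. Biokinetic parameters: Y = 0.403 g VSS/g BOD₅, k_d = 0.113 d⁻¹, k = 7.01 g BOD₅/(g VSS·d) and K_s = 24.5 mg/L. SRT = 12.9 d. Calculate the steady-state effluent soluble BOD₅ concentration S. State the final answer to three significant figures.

S ≈ 1.77 mg/L

From the Monod/SRT balance for a CMAS, S = K_s·(1+k_d θ_c)/[θ_c·(Y k − k_d) − 1] = 24.5 × (1 + 0.113 × 12.9) / [12.9 × (0.403 × 7.01 − 0.113) − 1] = 60.21 / 33.99 = 1.772 mg/L.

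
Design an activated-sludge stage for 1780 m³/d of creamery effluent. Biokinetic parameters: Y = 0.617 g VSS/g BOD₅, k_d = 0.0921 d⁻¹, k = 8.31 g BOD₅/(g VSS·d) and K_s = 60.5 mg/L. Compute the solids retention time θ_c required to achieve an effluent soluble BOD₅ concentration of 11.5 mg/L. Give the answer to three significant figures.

θ_c ≈ 1.38 d

From 1/θ_c = Y·k·S/(K_s + S) − k_d: Y·k·S/(K_s+S) = 0.617 × 8.31 × 11.5 / (60.5 + 11.5) = 0.8189 d⁻¹.
1/θ_c = 0.8189 − 0.0921 = 0.7268 d⁻¹, so θ_c = 1.376 d.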